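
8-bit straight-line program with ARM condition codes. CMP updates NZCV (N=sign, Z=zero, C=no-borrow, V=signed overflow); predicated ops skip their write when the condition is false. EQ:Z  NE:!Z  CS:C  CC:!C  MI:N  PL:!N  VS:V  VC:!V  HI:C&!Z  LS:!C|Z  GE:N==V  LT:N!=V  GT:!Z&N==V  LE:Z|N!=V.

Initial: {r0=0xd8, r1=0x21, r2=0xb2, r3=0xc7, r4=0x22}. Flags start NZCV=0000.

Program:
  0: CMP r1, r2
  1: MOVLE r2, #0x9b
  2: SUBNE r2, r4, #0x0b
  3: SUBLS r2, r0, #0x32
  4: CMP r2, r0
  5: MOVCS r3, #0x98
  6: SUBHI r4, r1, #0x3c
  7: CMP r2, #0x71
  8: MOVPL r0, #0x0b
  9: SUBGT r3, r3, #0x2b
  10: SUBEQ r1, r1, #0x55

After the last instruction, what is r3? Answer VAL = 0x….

[0] flags=0000 → (cmp)
[1] flags=0000 LE?F → skip
[2] flags=0000 NE?T → r2=0x17
[3] flags=0000 LS?T → r2=0xa6
[4] flags=1000 → (cmp)
[5] flags=1000 CS?F → skip
[6] flags=1000 HI?F → skip
[7] flags=0011 → (cmp)
[8] flags=0011 PL?T → r0=0x0b
[9] flags=0011 GT?F → skip
[10] flags=0011 EQ?F → skip

VAL = 0xc7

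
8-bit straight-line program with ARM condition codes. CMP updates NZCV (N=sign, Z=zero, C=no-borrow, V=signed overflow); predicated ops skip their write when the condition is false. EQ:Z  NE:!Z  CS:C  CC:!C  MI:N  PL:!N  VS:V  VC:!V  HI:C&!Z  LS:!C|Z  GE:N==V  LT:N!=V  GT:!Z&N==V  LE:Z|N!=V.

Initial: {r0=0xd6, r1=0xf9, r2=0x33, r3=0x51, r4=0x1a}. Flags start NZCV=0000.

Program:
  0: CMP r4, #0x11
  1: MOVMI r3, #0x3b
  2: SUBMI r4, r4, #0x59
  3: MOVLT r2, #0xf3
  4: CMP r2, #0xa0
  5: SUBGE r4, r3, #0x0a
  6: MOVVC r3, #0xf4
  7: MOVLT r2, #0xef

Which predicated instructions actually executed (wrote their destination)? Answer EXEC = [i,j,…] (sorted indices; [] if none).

0: ✓ CMP  NZCV=0010
1: · MOVMI
2: · SUBMI
3: · MOVLT
4: ✓ CMP  NZCV=1001
5: ✓ SUBGE  r4←0x47
6: · MOVVC
7: · MOVLT

EXEC = [5]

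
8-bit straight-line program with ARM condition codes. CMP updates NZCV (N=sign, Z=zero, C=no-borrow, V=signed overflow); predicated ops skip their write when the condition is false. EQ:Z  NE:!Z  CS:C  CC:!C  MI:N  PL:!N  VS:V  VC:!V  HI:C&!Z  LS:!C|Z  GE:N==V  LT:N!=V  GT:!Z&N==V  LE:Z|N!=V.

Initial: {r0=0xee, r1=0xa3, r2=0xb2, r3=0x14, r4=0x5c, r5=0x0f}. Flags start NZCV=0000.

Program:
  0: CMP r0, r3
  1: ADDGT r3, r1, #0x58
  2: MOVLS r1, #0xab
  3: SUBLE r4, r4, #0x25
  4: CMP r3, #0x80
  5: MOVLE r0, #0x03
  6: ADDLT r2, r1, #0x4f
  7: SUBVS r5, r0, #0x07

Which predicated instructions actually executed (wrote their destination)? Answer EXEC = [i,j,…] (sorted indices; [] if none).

[0] flags=1010 → (cmp)
[1] flags=1010 GT?F → skip
[2] flags=1010 LS?F → skip
[3] flags=1010 LE?T → r4=0x37
[4] flags=1001 → (cmp)
[5] flags=1001 LE?F → skip
[6] flags=1001 LT?F → skip
[7] flags=1001 VS?T → r5=0xe7

EXEC = [3,7]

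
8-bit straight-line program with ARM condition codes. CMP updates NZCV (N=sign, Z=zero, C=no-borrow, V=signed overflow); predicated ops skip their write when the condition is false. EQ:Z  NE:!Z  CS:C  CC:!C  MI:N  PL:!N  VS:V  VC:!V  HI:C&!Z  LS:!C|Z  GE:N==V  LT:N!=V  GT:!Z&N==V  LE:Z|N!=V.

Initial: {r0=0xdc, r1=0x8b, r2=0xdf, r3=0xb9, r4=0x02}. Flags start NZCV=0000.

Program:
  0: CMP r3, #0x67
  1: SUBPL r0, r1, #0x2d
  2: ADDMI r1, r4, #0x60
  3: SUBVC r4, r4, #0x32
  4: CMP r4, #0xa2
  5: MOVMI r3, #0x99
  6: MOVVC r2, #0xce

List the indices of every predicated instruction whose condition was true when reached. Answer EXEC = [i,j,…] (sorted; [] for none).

0: ✓ CMP  NZCV=0011
1: ✓ SUBPL  r0←0x5e
2: · ADDMI
3: · SUBVC
4: ✓ CMP  NZCV=0000
5: · MOVMI
6: ✓ MOVVC  r2←0xce

EXEC = [1,6]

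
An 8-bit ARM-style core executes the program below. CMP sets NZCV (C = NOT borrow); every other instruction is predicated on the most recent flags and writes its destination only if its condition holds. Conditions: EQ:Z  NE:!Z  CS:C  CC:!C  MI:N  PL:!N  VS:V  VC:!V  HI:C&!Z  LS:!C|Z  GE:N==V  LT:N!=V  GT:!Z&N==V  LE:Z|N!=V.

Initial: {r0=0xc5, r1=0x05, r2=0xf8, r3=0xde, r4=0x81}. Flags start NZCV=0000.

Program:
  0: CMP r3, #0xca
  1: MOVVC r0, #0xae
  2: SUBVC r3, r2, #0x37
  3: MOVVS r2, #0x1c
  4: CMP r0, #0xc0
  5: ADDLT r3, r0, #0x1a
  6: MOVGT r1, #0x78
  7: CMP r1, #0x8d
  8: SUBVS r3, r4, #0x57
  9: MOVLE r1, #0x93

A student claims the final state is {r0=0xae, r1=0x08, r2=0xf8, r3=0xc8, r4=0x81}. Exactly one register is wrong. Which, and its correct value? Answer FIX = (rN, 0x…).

[0] flags=0010 → (cmp)
[1] flags=0010 VC?T → r0=0xae
[2] flags=0010 VC?T → r3=0xc1
[3] flags=0010 VS?F → skip
[4] flags=1000 → (cmp)
[5] flags=1000 LT?T → r3=0xc8
[6] flags=1000 GT?F → skip
[7] flags=0000 → (cmp)
[8] flags=0000 VS?F → skip
[9] flags=0000 LE?F → skip

FIX = (r1, 0x05)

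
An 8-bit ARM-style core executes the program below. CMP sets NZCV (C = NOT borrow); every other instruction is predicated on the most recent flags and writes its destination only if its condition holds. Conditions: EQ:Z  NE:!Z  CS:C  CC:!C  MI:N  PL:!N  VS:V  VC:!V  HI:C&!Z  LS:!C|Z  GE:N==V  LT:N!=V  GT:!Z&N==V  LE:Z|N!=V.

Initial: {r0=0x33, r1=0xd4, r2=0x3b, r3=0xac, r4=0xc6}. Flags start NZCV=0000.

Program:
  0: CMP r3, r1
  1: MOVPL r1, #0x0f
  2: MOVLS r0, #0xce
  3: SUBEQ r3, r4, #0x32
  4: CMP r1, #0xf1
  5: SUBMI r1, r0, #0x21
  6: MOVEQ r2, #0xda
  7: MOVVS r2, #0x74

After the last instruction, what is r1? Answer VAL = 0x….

[0] flags=1000 → (cmp)
[1] flags=1000 PL?F → skip
[2] flags=1000 LS?T → r0=0xce
[3] flags=1000 EQ?F → skip
[4] flags=1000 → (cmp)
[5] flags=1000 MI?T → r1=0xad
[6] flags=1000 EQ?F → skip
[7] flags=1000 VS?F → skip

VAL = 0xad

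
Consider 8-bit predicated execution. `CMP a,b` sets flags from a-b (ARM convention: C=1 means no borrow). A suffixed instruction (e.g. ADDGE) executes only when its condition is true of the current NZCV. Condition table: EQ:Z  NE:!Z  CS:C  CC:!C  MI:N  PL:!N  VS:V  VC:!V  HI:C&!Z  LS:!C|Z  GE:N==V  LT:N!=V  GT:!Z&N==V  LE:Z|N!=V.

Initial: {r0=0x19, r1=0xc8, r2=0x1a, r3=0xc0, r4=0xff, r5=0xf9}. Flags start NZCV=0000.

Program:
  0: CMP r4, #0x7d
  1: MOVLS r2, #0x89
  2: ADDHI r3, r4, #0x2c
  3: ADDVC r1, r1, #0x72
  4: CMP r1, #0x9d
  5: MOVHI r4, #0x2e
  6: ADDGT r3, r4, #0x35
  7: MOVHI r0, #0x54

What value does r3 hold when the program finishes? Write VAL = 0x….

VAL = 0x34

[0] flags=1010 → (cmp)
[1] flags=1010 LS?F → skip
[2] flags=1010 HI?T → r3=0x2b
[3] flags=1010 VC?T → r1=0x3a
[4] flags=1001 → (cmp)
[5] flags=1001 HI?F → skip
[6] flags=1001 GT?T → r3=0x34
[7] flags=1001 HI?F → skip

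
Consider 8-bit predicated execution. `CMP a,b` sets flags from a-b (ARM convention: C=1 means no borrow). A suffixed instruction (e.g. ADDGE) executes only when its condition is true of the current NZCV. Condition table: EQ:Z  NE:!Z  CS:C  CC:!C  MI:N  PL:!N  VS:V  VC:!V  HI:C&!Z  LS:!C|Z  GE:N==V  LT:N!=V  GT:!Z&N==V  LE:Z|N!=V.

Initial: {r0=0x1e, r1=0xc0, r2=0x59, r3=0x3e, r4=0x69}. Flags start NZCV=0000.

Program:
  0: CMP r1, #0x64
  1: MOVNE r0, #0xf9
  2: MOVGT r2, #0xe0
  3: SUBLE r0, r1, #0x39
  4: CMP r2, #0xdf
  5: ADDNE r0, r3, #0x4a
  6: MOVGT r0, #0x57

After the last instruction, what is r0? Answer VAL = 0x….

VAL = 0x57

0: ✓ CMP  NZCV=0011
1: ✓ MOVNE  r0←0xf9
2: · MOVGT
3: ✓ SUBLE  r0←0x87
4: ✓ CMP  NZCV=0000
5: ✓ ADDNE  r0←0x88
6: ✓ MOVGT  r0←0x57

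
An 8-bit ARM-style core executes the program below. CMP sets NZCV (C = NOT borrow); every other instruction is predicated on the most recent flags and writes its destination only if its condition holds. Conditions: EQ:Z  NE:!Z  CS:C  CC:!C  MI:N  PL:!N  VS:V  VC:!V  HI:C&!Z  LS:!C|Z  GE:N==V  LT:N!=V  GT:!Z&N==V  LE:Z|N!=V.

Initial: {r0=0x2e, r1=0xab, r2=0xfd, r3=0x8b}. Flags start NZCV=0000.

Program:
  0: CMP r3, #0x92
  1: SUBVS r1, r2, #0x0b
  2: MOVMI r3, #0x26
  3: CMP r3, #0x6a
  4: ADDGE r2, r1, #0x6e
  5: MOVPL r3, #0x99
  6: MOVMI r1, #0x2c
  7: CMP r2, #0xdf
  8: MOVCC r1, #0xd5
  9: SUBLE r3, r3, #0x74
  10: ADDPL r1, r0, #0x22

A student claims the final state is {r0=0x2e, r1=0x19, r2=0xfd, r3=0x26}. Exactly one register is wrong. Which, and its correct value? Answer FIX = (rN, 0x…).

FIX = (r1, 0x50)

0: ✓ CMP  NZCV=1000
1: · SUBVS
2: ✓ MOVMI  r3←0x26
3: ✓ CMP  NZCV=1000
4: · ADDGE
5: · MOVPL
6: ✓ MOVMI  r1←0x2c
7: ✓ CMP  NZCV=0010
8: · MOVCC
9: · SUBLE
10: ✓ ADDPL  r1←0x50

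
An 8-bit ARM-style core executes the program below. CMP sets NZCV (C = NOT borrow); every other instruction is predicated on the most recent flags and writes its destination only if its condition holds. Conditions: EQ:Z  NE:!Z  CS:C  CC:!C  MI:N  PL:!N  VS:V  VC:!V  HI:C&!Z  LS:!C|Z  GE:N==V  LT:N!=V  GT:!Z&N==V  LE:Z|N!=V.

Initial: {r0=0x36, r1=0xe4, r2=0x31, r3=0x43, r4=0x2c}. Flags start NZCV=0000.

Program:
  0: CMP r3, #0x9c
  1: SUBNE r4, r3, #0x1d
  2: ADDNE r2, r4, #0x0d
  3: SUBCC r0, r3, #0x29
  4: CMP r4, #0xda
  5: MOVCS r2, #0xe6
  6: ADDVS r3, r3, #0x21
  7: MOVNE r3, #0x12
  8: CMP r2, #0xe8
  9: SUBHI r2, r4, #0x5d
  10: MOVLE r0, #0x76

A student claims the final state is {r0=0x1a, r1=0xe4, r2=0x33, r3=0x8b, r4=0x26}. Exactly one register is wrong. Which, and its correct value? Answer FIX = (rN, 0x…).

[0] flags=1001 → (cmp)
[1] flags=1001 NE?T → r4=0x26
[2] flags=1001 NE?T → r2=0x33
[3] flags=1001 CC?T → r0=0x1a
[4] flags=0000 → (cmp)
[5] flags=0000 CS?F → skip
[6] flags=0000 VS?F → skip
[7] flags=0000 NE?T → r3=0x12
[8] flags=0000 → (cmp)
[9] flags=0000 HI?F → skip
[10] flags=0000 LE?F → skip

FIX = (r3, 0x12)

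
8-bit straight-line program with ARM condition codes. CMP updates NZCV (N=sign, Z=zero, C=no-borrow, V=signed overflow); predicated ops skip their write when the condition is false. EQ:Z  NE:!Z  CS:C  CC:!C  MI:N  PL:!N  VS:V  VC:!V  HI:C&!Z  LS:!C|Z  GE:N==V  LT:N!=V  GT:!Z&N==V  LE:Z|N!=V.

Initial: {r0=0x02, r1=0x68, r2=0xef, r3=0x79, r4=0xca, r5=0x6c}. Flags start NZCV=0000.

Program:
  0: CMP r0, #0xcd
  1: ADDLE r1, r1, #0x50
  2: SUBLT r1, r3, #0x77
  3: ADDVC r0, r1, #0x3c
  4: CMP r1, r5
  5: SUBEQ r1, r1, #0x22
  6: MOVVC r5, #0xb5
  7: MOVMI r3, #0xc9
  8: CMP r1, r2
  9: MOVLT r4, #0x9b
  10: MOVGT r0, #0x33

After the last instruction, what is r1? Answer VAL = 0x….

0: ✓ CMP  NZCV=0000
1: · ADDLE
2: · SUBLT
3: ✓ ADDVC  r0←0xa4
4: ✓ CMP  NZCV=1000
5: · SUBEQ
6: ✓ MOVVC  r5←0xb5
7: ✓ MOVMI  r3←0xc9
8: ✓ CMP  NZCV=0000
9: · MOVLT
10: ✓ MOVGT  r0←0x33

VAL = 0x68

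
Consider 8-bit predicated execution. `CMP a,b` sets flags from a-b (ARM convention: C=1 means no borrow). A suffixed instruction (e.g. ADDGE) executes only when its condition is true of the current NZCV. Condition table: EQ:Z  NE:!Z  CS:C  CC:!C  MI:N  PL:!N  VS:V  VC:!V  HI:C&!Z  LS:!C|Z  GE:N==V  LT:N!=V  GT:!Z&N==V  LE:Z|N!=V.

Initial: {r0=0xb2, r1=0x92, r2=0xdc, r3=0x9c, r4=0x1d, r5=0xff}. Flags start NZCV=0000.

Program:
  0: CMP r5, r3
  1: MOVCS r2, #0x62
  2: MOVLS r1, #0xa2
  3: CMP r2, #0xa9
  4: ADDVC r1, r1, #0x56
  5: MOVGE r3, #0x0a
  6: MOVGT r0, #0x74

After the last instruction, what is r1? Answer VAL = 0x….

0: ✓ CMP  NZCV=0010
1: ✓ MOVCS  r2←0x62
2: · MOVLS
3: ✓ CMP  NZCV=1001
4: · ADDVC
5: ✓ MOVGE  r3←0x0a
6: ✓ MOVGT  r0←0x74

VAL = 0x92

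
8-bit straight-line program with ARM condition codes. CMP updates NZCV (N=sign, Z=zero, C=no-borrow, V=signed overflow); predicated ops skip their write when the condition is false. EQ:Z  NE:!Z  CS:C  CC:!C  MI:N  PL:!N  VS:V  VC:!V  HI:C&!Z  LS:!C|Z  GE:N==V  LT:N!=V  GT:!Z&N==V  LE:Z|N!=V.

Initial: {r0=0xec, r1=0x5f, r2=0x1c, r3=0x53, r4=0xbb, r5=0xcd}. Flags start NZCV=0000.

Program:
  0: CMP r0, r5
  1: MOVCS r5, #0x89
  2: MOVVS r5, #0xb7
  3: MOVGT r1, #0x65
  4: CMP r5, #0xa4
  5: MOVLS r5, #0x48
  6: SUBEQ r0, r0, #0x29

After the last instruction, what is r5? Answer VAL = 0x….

VAL = 0x48

0: ✓ CMP  NZCV=0010
1: ✓ MOVCS  r5←0x89
2: · MOVVS
3: ✓ MOVGT  r1←0x65
4: ✓ CMP  NZCV=1000
5: ✓ MOVLS  r5←0x48
6: · SUBEQ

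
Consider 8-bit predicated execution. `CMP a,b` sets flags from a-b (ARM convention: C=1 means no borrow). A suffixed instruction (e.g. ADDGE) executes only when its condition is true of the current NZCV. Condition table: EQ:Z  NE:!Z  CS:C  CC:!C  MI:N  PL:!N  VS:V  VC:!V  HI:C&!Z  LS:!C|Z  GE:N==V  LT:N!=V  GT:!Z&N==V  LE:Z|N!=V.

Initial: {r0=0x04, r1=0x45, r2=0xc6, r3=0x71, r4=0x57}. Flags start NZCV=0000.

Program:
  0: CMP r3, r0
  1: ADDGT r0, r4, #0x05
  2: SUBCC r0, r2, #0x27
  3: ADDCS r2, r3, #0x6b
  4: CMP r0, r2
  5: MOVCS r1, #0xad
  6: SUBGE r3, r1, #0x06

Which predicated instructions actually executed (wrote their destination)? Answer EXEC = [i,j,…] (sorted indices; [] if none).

EXEC = [1,3,6]

0: ✓ CMP  NZCV=0010
1: ✓ ADDGT  r0←0x5c
2: · SUBCC
3: ✓ ADDCS  r2←0xdc
4: ✓ CMP  NZCV=1001
5: · MOVCS
6: ✓ SUBGE  r3←0x3f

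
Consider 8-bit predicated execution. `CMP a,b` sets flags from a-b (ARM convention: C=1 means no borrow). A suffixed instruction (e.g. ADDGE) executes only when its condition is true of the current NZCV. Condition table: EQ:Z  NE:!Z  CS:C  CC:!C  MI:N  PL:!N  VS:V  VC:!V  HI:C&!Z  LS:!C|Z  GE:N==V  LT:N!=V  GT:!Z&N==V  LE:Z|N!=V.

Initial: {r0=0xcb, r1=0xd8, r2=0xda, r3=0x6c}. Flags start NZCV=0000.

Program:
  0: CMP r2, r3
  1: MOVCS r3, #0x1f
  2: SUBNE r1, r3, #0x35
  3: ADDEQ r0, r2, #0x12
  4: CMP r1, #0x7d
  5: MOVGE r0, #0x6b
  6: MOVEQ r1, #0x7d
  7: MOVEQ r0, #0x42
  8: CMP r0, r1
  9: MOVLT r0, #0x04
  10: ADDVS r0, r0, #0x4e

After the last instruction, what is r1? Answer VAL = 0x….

0: ✓ CMP  NZCV=0011
1: ✓ MOVCS  r3←0x1f
2: ✓ SUBNE  r1←0xea
3: · ADDEQ
4: ✓ CMP  NZCV=0011
5: · MOVGE
6: · MOVEQ
7: · MOVEQ
8: ✓ CMP  NZCV=1000
9: ✓ MOVLT  r0←0x04
10: · ADDVS

VAL = 0xea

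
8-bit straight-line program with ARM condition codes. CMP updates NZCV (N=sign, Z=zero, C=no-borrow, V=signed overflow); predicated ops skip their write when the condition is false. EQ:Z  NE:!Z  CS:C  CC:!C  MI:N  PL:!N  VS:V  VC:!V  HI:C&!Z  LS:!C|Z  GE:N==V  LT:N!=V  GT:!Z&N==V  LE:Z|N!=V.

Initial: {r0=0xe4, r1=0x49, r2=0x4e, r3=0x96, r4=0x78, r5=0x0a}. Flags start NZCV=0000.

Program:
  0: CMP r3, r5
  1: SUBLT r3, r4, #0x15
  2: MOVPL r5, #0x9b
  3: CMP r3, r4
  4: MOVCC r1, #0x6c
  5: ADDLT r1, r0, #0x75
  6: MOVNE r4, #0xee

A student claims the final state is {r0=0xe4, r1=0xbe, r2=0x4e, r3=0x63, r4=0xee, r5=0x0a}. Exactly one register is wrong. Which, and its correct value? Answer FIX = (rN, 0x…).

FIX = (r1, 0x59)

0: ✓ CMP  NZCV=1010
1: ✓ SUBLT  r3←0x63
2: · MOVPL
3: ✓ CMP  NZCV=1000
4: ✓ MOVCC  r1←0x6c
5: ✓ ADDLT  r1←0x59
6: ✓ MOVNE  r4←0xee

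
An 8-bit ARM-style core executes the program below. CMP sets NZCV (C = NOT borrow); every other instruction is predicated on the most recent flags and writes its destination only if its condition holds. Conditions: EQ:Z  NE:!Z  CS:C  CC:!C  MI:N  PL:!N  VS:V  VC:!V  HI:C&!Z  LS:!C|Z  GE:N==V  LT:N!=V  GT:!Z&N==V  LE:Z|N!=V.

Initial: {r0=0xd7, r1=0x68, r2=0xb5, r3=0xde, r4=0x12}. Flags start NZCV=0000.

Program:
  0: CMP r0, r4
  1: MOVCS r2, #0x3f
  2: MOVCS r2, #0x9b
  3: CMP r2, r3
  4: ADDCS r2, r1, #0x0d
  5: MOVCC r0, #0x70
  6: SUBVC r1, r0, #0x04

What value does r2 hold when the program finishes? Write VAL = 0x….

[0] flags=1010 → (cmp)
[1] flags=1010 CS?T → r2=0x3f
[2] flags=1010 CS?T → r2=0x9b
[3] flags=1000 → (cmp)
[4] flags=1000 CS?F → skip
[5] flags=1000 CC?T → r0=0x70
[6] flags=1000 VC?T → r1=0x6c

VAL = 0x9b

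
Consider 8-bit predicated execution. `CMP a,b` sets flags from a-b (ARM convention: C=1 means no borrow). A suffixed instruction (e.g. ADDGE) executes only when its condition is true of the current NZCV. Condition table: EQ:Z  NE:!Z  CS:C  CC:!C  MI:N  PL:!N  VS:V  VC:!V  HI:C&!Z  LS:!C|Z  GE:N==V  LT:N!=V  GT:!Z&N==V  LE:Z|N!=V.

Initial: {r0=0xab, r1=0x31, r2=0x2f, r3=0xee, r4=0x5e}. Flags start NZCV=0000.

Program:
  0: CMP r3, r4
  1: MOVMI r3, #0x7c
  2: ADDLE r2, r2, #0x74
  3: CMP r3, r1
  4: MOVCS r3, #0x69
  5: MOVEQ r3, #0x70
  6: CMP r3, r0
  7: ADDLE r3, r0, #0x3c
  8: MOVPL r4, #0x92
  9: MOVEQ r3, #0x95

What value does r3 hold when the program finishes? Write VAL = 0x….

VAL = 0x69

[0] flags=1010 → (cmp)
[1] flags=1010 MI?T → r3=0x7c
[2] flags=1010 LE?T → r2=0xa3
[3] flags=0010 → (cmp)
[4] flags=0010 CS?T → r3=0x69
[5] flags=0010 EQ?F → skip
[6] flags=1001 → (cmp)
[7] flags=1001 LE?F → skip
[8] flags=1001 PL?F → skip
[9] flags=1001 EQ?F → skip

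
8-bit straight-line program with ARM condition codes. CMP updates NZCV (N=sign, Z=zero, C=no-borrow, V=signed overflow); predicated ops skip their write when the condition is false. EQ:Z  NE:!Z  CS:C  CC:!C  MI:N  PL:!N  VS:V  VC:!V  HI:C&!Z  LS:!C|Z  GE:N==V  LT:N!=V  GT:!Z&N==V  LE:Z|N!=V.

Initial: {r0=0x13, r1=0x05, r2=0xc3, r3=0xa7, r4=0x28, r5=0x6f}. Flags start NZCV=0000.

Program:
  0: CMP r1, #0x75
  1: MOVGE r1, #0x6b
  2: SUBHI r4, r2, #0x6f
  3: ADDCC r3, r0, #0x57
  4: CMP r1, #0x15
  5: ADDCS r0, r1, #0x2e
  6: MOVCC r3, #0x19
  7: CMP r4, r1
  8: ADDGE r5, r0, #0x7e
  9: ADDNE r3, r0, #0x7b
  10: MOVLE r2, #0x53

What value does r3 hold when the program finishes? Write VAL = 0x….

0: ✓ CMP  NZCV=1000
1: · MOVGE
2: · SUBHI
3: ✓ ADDCC  r3←0x6a
4: ✓ CMP  NZCV=1000
5: · ADDCS
6: ✓ MOVCC  r3←0x19
7: ✓ CMP  NZCV=0010
8: ✓ ADDGE  r5←0x91
9: ✓ ADDNE  r3←0x8e
10: · MOVLE

VAL = 0x8e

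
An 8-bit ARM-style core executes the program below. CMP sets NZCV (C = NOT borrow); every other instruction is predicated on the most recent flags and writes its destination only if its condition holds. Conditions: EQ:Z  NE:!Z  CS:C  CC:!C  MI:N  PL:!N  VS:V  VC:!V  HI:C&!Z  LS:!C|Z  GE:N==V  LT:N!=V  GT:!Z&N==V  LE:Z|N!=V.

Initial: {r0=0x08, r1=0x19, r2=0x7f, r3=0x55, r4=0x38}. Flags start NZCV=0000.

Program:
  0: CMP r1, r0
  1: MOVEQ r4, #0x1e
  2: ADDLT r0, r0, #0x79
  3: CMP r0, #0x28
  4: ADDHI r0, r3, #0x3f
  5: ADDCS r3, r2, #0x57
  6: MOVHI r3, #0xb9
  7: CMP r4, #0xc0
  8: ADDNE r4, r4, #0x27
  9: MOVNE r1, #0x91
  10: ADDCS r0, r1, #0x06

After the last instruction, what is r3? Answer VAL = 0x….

0: ✓ CMP  NZCV=0010
1: · MOVEQ
2: · ADDLT
3: ✓ CMP  NZCV=1000
4: · ADDHI
5: · ADDCS
6: · MOVHI
7: ✓ CMP  NZCV=0000
8: ✓ ADDNE  r4←0x5f
9: ✓ MOVNE  r1←0x91
10: · ADDCS

VAL = 0x55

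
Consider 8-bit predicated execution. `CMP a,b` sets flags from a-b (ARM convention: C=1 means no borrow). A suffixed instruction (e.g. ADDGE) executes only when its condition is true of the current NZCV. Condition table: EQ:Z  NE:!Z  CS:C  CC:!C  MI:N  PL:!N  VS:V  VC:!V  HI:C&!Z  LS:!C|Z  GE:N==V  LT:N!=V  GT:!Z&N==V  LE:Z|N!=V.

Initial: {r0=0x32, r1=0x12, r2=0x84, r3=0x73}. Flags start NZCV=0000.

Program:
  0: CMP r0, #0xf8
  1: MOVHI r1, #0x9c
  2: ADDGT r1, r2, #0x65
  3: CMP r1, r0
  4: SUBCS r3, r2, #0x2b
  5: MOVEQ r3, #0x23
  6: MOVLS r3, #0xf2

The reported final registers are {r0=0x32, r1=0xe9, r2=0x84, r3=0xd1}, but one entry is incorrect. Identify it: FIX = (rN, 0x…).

0: ✓ CMP  NZCV=0000
1: · MOVHI
2: ✓ ADDGT  r1←0xe9
3: ✓ CMP  NZCV=1010
4: ✓ SUBCS  r3←0x59
5: · MOVEQ
6: · MOVLS

FIX = (r3, 0x59)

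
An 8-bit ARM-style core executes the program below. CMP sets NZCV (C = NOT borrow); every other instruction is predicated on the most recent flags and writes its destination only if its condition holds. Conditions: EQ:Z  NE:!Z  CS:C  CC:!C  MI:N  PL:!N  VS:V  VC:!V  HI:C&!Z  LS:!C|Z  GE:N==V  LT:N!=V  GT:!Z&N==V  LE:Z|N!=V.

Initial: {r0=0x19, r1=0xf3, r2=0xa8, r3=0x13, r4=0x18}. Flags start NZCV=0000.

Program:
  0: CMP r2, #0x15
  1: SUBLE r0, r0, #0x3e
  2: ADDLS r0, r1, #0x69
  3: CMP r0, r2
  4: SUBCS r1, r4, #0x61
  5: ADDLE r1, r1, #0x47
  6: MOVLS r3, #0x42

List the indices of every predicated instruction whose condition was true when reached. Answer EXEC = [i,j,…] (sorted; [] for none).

EXEC = [1,4]

[0] flags=1010 → (cmp)
[1] flags=1010 LE?T → r0=0xdb
[2] flags=1010 LS?F → skip
[3] flags=0010 → (cmp)
[4] flags=0010 CS?T → r1=0xb7
[5] flags=0010 LE?F → skip
[6] flags=0010 LS?F → skip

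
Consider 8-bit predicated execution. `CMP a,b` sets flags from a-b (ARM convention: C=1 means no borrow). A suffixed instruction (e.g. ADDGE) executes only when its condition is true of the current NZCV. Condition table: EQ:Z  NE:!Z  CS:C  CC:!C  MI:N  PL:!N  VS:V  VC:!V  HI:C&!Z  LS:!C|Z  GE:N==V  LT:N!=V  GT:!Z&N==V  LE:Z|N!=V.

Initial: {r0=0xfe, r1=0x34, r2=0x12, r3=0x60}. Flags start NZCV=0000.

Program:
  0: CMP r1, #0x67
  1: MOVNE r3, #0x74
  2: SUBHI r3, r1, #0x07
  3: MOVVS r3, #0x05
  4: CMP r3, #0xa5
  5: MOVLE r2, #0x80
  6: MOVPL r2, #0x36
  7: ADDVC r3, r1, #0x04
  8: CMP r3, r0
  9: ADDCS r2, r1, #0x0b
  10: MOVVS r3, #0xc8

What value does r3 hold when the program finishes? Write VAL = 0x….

0: ✓ CMP  NZCV=1000
1: ✓ MOVNE  r3←0x74
2: · SUBHI
3: · MOVVS
4: ✓ CMP  NZCV=1001
5: · MOVLE
6: · MOVPL
7: · ADDVC
8: ✓ CMP  NZCV=0000
9: · ADDCS
10: · MOVVS

VAL = 0x74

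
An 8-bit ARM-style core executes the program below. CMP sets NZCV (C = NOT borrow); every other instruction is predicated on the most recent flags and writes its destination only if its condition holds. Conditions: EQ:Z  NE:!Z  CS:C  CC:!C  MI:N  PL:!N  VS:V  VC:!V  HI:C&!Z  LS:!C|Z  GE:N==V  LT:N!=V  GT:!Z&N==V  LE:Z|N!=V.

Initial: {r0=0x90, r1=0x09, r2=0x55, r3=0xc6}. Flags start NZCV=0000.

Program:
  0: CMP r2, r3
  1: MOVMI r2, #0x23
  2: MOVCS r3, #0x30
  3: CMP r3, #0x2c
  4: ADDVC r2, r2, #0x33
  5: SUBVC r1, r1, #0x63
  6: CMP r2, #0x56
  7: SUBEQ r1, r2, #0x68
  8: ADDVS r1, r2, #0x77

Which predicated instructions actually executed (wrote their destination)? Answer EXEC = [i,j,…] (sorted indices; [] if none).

[0] flags=1001 → (cmp)
[1] flags=1001 MI?T → r2=0x23
[2] flags=1001 CS?F → skip
[3] flags=1010 → (cmp)
[4] flags=1010 VC?T → r2=0x56
[5] flags=1010 VC?T → r1=0xa6
[6] flags=0110 → (cmp)
[7] flags=0110 EQ?T → r1=0xee
[8] flags=0110 VS?F → skip

EXEC = [1,4,5,7]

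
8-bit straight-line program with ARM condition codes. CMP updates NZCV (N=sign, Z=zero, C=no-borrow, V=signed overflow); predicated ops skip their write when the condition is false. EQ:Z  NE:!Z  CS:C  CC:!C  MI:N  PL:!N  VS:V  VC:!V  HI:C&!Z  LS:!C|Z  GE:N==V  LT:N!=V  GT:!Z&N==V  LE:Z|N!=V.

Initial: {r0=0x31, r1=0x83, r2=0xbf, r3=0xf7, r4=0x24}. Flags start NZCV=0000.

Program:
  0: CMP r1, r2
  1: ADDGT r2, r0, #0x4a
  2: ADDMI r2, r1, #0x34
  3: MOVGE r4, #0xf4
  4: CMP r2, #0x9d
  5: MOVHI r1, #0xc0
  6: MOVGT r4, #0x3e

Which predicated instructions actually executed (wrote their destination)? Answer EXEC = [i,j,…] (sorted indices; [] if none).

EXEC = [2,5,6]

[0] flags=1000 → (cmp)
[1] flags=1000 GT?F → skip
[2] flags=1000 MI?T → r2=0xb7
[3] flags=1000 GE?F → skip
[4] flags=0010 → (cmp)
[5] flags=0010 HI?T → r1=0xc0
[6] flags=0010 GT?T → r4=0x3e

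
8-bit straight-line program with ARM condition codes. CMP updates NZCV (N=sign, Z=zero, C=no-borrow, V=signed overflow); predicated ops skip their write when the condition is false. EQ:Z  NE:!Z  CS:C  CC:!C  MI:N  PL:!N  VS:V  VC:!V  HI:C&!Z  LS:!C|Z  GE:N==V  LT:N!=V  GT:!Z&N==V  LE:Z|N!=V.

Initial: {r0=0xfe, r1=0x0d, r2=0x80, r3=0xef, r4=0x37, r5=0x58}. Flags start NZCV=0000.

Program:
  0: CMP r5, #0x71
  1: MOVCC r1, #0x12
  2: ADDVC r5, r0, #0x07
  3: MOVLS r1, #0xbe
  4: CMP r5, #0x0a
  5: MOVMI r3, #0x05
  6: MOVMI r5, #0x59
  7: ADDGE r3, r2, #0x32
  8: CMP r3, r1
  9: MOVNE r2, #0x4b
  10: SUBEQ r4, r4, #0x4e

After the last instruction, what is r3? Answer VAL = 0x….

VAL = 0x05

0: ✓ CMP  NZCV=1000
1: ✓ MOVCC  r1←0x12
2: ✓ ADDVC  r5←0x05
3: ✓ MOVLS  r1←0xbe
4: ✓ CMP  NZCV=1000
5: ✓ MOVMI  r3←0x05
6: ✓ MOVMI  r5←0x59
7: · ADDGE
8: ✓ CMP  NZCV=0000
9: ✓ MOVNE  r2←0x4b
10: · SUBEQ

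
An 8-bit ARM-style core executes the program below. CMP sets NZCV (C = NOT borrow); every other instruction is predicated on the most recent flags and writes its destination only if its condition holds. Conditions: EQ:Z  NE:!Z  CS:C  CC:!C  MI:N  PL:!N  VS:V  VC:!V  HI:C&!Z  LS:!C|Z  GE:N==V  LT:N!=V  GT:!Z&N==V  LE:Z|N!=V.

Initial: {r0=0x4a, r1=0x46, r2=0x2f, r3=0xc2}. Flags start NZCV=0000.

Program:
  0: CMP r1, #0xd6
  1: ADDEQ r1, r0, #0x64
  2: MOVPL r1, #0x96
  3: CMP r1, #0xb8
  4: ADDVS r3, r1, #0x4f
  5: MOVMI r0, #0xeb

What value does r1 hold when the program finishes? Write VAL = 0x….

[0] flags=0000 → (cmp)
[1] flags=0000 EQ?F → skip
[2] flags=0000 PL?T → r1=0x96
[3] flags=1000 → (cmp)
[4] flags=1000 VS?F → skip
[5] flags=1000 MI?T → r0=0xeb

VAL = 0x96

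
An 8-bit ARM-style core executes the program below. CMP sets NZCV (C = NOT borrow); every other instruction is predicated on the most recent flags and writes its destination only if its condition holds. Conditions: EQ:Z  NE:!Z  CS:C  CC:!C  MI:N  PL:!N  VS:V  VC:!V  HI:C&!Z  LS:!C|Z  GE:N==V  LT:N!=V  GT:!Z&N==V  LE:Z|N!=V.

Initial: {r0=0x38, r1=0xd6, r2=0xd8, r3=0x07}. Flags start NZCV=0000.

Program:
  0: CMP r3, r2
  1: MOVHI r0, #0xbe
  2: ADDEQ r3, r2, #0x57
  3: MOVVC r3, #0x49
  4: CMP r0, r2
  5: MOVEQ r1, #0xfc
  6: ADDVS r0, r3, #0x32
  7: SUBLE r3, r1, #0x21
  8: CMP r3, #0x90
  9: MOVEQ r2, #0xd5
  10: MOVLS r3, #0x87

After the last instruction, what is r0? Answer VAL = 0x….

VAL = 0x38

0: ✓ CMP  NZCV=0000
1: · MOVHI
2: · ADDEQ
3: ✓ MOVVC  r3←0x49
4: ✓ CMP  NZCV=0000
5: · MOVEQ
6: · ADDVS
7: · SUBLE
8: ✓ CMP  NZCV=1001
9: · MOVEQ
10: ✓ MOVLS  r3←0x87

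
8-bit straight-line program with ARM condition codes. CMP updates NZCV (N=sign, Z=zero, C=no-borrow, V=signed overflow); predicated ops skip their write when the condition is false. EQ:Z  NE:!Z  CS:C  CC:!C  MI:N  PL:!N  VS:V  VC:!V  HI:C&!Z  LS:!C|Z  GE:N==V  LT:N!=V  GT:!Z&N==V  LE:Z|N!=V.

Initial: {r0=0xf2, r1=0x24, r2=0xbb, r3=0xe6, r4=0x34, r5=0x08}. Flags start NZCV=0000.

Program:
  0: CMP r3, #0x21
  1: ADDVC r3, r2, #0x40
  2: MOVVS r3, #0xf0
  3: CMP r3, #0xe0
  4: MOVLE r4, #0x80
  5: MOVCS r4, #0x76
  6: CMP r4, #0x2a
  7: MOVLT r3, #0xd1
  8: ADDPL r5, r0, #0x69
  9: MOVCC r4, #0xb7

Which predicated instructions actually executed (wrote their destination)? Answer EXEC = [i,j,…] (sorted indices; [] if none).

0: ✓ CMP  NZCV=1010
1: ✓ ADDVC  r3←0xfb
2: · MOVVS
3: ✓ CMP  NZCV=0010
4: · MOVLE
5: ✓ MOVCS  r4←0x76
6: ✓ CMP  NZCV=0010
7: · MOVLT
8: ✓ ADDPL  r5←0x5b
9: · MOVCC

EXEC = [1,5,8]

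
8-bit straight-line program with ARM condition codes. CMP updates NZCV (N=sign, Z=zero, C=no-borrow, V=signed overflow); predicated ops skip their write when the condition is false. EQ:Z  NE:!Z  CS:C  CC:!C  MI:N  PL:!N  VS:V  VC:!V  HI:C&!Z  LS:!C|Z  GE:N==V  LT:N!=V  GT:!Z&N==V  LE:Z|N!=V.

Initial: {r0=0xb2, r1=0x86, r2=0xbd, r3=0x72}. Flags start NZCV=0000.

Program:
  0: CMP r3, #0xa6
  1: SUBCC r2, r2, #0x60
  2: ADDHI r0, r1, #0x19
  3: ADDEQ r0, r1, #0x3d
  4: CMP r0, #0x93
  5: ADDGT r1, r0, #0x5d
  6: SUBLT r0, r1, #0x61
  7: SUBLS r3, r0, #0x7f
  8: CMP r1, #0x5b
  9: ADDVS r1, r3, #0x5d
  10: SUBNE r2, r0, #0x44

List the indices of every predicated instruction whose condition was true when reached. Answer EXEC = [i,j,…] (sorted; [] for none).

EXEC = [1,5,10]

0: ✓ CMP  NZCV=1001
1: ✓ SUBCC  r2←0x5d
2: · ADDHI
3: · ADDEQ
4: ✓ CMP  NZCV=0010
5: ✓ ADDGT  r1←0x0f
6: · SUBLT
7: · SUBLS
8: ✓ CMP  NZCV=1000
9: · ADDVS
10: ✓ SUBNE  r2←0x6e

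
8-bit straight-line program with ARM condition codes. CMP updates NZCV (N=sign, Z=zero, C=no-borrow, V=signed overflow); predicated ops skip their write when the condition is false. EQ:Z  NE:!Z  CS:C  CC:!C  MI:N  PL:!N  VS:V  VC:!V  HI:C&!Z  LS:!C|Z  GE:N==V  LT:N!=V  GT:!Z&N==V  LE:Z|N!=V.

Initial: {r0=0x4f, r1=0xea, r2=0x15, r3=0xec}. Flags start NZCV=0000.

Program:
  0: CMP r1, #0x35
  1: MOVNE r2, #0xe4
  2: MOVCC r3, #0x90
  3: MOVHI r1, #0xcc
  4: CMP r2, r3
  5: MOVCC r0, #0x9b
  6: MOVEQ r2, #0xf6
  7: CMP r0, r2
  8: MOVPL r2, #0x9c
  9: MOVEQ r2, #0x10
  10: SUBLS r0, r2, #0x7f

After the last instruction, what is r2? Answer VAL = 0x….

[0] flags=1010 → (cmp)
[1] flags=1010 NE?T → r2=0xe4
[2] flags=1010 CC?F → skip
[3] flags=1010 HI?T → r1=0xcc
[4] flags=1000 → (cmp)
[5] flags=1000 CC?T → r0=0x9b
[6] flags=1000 EQ?F → skip
[7] flags=1000 → (cmp)
[8] flags=1000 PL?F → skip
[9] flags=1000 EQ?F → skip
[10] flags=1000 LS?T → r0=0x65

VAL = 0xe4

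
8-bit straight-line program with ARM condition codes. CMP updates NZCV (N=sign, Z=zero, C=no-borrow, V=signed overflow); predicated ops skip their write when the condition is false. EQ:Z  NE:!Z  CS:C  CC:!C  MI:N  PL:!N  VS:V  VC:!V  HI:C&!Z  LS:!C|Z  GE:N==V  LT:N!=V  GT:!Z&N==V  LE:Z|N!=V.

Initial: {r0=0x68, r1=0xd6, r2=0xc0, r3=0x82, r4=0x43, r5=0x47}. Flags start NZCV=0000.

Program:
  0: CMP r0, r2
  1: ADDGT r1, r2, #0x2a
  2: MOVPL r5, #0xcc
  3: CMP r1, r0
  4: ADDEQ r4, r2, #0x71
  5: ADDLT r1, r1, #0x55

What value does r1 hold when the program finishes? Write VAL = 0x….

VAL = 0x3f

0: ✓ CMP  NZCV=1001
1: ✓ ADDGT  r1←0xea
2: · MOVPL
3: ✓ CMP  NZCV=1010
4: · ADDEQ
5: ✓ ADDLT  r1←0x3f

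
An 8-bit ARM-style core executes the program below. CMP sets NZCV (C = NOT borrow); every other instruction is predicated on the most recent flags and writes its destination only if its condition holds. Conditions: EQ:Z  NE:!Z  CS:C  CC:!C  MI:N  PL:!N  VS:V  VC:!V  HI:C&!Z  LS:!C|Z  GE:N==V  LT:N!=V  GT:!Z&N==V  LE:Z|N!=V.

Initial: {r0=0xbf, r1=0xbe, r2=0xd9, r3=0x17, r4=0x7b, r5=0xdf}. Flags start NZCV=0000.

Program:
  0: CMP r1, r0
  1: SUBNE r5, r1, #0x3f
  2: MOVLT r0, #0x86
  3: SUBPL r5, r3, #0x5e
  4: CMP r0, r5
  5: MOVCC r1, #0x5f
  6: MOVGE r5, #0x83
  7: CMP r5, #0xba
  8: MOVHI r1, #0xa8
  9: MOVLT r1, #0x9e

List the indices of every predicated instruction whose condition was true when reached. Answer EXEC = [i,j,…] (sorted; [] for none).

EXEC = [1,2]

0: ✓ CMP  NZCV=1000
1: ✓ SUBNE  r5←0x7f
2: ✓ MOVLT  r0←0x86
3: · SUBPL
4: ✓ CMP  NZCV=0011
5: · MOVCC
6: · MOVGE
7: ✓ CMP  NZCV=1001
8: · MOVHI
9: · MOVLT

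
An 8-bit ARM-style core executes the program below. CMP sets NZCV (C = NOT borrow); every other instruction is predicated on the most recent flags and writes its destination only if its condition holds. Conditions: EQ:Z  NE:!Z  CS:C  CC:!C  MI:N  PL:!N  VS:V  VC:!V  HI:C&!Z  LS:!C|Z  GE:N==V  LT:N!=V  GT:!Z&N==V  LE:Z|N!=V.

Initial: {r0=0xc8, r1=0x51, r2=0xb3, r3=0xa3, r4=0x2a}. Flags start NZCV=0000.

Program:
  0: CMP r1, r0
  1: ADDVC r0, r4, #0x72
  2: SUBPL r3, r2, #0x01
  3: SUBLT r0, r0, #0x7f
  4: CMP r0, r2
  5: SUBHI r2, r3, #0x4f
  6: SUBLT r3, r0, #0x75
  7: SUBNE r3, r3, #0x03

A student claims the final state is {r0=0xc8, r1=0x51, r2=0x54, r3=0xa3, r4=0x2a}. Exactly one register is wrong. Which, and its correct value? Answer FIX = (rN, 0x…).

FIX = (r3, 0xa0)

0: ✓ CMP  NZCV=1001
1: · ADDVC
2: · SUBPL
3: · SUBLT
4: ✓ CMP  NZCV=0010
5: ✓ SUBHI  r2←0x54
6: · SUBLT
7: ✓ SUBNE  r3←0xa0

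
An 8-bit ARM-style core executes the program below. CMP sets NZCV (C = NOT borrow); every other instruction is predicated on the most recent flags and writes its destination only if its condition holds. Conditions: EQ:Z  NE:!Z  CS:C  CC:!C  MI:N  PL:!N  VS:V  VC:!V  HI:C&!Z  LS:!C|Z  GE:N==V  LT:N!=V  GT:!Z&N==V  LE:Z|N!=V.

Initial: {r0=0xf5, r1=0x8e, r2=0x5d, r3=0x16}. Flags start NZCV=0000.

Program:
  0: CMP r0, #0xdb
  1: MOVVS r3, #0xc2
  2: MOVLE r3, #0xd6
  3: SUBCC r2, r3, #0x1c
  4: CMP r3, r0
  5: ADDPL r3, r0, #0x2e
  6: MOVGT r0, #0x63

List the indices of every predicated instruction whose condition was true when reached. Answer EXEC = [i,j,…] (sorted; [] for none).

0: ✓ CMP  NZCV=0010
1: · MOVVS
2: · MOVLE
3: · SUBCC
4: ✓ CMP  NZCV=0000
5: ✓ ADDPL  r3←0x23
6: ✓ MOVGT  r0←0x63

EXEC = [5,6]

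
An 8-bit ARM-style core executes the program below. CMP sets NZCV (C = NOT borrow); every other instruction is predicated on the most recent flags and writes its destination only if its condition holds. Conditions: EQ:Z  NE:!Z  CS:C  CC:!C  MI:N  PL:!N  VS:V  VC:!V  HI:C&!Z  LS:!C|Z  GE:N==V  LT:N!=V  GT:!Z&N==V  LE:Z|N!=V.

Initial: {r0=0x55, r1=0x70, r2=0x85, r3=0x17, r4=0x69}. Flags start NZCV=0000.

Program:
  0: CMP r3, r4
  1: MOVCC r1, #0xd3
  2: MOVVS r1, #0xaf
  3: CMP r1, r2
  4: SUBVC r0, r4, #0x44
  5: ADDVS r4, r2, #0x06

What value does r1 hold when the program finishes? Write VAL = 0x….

VAL = 0xd3

0: ✓ CMP  NZCV=1000
1: ✓ MOVCC  r1←0xd3
2: · MOVVS
3: ✓ CMP  NZCV=0010
4: ✓ SUBVC  r0←0x25
5: · ADDVS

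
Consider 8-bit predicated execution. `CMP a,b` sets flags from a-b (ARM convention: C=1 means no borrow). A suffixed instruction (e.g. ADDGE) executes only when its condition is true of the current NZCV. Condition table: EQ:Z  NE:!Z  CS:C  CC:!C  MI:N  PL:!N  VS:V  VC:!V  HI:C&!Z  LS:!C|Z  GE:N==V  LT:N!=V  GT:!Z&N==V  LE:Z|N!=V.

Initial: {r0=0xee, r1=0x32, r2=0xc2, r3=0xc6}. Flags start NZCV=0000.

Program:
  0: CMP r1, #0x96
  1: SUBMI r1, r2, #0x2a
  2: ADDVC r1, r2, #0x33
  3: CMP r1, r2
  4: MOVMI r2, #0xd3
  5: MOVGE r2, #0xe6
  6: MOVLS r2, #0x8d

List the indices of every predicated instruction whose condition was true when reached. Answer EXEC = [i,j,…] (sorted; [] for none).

[0] flags=1001 → (cmp)
[1] flags=1001 MI?T → r1=0x98
[2] flags=1001 VC?F → skip
[3] flags=1000 → (cmp)
[4] flags=1000 MI?T → r2=0xd3
[5] flags=1000 GE?F → skip
[6] flags=1000 LS?T → r2=0x8d

EXEC = [1,4,6]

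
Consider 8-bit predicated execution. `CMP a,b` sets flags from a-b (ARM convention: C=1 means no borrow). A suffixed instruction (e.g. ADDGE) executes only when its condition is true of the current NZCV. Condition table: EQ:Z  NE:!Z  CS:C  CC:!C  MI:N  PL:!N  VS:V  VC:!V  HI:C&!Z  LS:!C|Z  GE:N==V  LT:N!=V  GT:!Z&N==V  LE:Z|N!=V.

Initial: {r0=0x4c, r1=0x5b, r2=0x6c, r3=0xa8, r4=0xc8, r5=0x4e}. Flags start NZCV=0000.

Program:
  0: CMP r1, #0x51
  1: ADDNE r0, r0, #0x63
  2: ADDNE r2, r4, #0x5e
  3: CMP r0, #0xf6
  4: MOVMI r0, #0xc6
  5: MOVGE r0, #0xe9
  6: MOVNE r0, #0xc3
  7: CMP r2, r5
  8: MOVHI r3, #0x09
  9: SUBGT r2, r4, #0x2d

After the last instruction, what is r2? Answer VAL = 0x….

[0] flags=0010 → (cmp)
[1] flags=0010 NE?T → r0=0xaf
[2] flags=0010 NE?T → r2=0x26
[3] flags=1000 → (cmp)
[4] flags=1000 MI?T → r0=0xc6
[5] flags=1000 GE?F → skip
[6] flags=1000 NE?T → r0=0xc3
[7] flags=1000 → (cmp)
[8] flags=1000 HI?F → skip
[9] flags=1000 GT?F → skip

VAL = 0x26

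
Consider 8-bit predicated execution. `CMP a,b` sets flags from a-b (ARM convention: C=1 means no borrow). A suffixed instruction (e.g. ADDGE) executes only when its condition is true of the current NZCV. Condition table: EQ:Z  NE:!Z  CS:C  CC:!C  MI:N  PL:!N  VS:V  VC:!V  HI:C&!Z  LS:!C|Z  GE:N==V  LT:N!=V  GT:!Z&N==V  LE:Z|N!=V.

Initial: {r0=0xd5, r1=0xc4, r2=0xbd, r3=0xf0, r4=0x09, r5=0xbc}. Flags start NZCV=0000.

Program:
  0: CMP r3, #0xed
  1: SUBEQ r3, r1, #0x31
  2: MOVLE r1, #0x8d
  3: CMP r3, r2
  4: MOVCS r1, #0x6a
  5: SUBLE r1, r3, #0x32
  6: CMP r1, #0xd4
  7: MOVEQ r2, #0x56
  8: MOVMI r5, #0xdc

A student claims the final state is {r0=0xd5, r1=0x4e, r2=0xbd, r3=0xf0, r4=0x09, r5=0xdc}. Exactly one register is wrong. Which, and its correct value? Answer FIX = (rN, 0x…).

0: ✓ CMP  NZCV=0010
1: · SUBEQ
2: · MOVLE
3: ✓ CMP  NZCV=0010
4: ✓ MOVCS  r1←0x6a
5: · SUBLE
6: ✓ CMP  NZCV=1001
7: · MOVEQ
8: ✓ MOVMI  r5←0xdc

FIX = (r1, 0x6a)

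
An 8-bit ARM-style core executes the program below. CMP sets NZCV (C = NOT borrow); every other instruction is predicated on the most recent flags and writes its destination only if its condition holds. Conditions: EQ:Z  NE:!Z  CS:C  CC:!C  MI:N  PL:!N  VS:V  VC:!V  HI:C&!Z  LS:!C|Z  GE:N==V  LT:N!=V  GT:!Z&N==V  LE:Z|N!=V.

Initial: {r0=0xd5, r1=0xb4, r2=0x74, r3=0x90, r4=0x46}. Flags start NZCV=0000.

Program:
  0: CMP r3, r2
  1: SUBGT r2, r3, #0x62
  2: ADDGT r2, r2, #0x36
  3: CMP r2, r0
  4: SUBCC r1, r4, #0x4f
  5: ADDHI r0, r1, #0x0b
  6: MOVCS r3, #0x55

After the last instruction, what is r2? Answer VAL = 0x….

VAL = 0x74

0: ✓ CMP  NZCV=0011
1: · SUBGT
2: · ADDGT
3: ✓ CMP  NZCV=1001
4: ✓ SUBCC  r1←0xf7
5: · ADDHI
6: · MOVCS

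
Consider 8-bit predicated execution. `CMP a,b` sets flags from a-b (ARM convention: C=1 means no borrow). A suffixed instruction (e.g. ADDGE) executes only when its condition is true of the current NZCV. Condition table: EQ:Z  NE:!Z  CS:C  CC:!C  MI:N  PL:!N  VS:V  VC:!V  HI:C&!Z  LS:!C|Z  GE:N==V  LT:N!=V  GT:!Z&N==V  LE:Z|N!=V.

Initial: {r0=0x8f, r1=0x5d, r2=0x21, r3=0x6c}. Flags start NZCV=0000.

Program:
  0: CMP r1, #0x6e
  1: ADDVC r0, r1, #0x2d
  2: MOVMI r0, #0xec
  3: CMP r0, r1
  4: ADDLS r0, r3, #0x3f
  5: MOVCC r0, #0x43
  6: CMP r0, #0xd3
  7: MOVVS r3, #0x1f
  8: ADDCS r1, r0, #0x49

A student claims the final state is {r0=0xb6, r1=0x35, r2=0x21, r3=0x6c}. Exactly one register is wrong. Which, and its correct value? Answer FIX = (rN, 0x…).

0: ✓ CMP  NZCV=1000
1: ✓ ADDVC  r0←0x8a
2: ✓ MOVMI  r0←0xec
3: ✓ CMP  NZCV=1010
4: · ADDLS
5: · MOVCC
6: ✓ CMP  NZCV=0010
7: · MOVVS
8: ✓ ADDCS  r1←0x35

FIX = (r0, 0xec)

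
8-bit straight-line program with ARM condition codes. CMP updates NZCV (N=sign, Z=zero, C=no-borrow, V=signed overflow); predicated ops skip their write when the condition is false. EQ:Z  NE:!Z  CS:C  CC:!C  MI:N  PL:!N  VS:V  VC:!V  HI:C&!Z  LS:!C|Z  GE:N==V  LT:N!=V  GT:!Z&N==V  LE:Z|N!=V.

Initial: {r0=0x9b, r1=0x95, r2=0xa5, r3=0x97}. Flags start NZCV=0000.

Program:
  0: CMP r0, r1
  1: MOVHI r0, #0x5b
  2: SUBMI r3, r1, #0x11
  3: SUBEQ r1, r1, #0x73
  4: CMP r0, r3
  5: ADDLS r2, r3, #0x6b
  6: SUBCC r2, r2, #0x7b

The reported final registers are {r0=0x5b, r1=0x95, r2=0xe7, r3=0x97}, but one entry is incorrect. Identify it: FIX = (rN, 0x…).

[0] flags=0010 → (cmp)
[1] flags=0010 HI?T → r0=0x5b
[2] flags=0010 MI?F → skip
[3] flags=0010 EQ?F → skip
[4] flags=1001 → (cmp)
[5] flags=1001 LS?T → r2=0x02
[6] flags=1001 CC?T → r2=0x87

FIX = (r2, 0x87)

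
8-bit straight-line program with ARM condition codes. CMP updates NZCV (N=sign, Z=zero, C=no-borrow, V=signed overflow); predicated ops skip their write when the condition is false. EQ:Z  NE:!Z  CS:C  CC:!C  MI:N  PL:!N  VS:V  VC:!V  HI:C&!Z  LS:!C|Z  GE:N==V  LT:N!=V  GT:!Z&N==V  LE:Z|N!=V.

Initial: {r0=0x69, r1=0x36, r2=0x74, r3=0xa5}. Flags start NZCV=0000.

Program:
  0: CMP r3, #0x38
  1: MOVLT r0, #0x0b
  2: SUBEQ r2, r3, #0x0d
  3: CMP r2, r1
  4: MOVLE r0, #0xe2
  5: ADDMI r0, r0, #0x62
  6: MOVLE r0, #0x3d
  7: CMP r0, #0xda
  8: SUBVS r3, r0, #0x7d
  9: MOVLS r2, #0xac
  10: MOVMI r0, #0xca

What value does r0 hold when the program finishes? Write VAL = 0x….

0: ✓ CMP  NZCV=0011
1: ✓ MOVLT  r0←0x0b
2: · SUBEQ
3: ✓ CMP  NZCV=0010
4: · MOVLE
5: · ADDMI
6: · MOVLE
7: ✓ CMP  NZCV=0000
8: · SUBVS
9: ✓ MOVLS  r2←0xac
10: · MOVMI

VAL = 0x0b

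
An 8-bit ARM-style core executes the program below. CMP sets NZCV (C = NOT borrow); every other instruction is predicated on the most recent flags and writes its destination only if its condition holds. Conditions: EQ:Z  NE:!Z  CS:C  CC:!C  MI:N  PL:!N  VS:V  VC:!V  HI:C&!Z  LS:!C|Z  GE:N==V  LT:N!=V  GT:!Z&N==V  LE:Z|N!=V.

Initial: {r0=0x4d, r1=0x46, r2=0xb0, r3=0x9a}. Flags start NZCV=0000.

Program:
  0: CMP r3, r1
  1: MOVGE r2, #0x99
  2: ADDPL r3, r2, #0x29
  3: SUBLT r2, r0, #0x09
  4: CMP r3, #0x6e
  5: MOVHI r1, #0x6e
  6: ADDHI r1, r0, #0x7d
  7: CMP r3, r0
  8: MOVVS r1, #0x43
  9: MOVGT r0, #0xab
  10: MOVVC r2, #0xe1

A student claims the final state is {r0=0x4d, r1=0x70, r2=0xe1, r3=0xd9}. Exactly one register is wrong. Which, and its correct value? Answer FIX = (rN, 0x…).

[0] flags=0011 → (cmp)
[1] flags=0011 GE?F → skip
[2] flags=0011 PL?T → r3=0xd9
[3] flags=0011 LT?T → r2=0x44
[4] flags=0011 → (cmp)
[5] flags=0011 HI?T → r1=0x6e
[6] flags=0011 HI?T → r1=0xca
[7] flags=1010 → (cmp)
[8] flags=1010 VS?F → skip
[9] flags=1010 GT?F → skip
[10] flags=1010 VC?T → r2=0xe1

FIX = (r1, 0xca)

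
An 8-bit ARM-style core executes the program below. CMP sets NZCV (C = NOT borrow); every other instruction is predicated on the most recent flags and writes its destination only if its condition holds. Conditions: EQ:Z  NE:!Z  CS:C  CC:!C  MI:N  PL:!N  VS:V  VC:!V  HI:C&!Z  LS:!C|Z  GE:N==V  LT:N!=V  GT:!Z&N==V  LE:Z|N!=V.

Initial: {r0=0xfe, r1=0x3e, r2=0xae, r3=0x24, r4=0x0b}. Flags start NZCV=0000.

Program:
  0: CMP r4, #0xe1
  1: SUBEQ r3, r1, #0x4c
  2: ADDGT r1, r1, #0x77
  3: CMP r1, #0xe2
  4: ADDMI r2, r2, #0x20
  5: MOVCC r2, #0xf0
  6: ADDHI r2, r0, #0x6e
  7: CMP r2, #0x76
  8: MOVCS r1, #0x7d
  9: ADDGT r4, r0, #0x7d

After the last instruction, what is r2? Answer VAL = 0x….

0: ✓ CMP  NZCV=0000
1: · SUBEQ
2: ✓ ADDGT  r1←0xb5
3: ✓ CMP  NZCV=1000
4: ✓ ADDMI  r2←0xce
5: ✓ MOVCC  r2←0xf0
6: · ADDHI
7: ✓ CMP  NZCV=0011
8: ✓ MOVCS  r1←0x7d
9: · ADDGT

VAL = 0xf0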